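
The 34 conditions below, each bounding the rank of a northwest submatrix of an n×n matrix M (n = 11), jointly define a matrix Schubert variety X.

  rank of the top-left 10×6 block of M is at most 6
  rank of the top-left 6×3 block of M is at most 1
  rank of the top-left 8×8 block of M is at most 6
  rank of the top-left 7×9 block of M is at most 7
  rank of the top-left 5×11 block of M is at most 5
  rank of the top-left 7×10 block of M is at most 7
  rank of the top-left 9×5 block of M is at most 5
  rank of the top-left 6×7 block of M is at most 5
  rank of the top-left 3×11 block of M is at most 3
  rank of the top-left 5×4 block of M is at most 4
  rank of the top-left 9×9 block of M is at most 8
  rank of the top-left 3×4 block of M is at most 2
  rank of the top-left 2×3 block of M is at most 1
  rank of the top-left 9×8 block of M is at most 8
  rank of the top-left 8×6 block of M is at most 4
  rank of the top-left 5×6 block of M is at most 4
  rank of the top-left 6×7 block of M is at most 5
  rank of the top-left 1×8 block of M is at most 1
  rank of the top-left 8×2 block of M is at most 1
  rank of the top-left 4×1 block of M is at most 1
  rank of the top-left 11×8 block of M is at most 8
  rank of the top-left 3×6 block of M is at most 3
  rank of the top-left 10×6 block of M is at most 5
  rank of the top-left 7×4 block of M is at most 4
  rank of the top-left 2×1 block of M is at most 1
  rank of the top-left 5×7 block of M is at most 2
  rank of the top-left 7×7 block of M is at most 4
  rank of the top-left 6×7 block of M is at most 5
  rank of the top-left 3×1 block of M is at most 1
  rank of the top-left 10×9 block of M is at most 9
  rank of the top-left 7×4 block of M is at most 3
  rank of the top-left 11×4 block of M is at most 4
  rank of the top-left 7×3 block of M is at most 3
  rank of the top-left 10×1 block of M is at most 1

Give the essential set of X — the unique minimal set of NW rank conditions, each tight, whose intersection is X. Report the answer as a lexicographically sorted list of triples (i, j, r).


Computing R[i][j] = min implied NW-rank bound (n=11, 34 conditions):

  i=1: 1, 1, 1, 1, 1, 1, 1, 1, 1, 1, 1
  i=2: 1, 1, 1, 2, 2, 2, 2, 2, 2, 2, 2
  i=3: 1, 1, 1, 2, 2, 2, 2, 3, 3, 3, 3
  i=4: 1, 1, 1, 2, 2, 2, 2, 3, 4, 4, 4
  i=5: 1, 1, 1, 2, 2, 2, 2, 3, 4, 5, 5
  i=6: 1, 1, 1, 2, 3, 3, 3, 4, 5, 6, 6
  i=7: 1, 1, 2, 3, 4, 4, 4, 5, 6, 7, 7
  i=8: 1, 1, 2, 3, 4, 4, 5, 6, 7, 8, 8
  i=9: 1, 2, 3, 4, 5, 5, 6, 7, 8, 9, 9
  i=10: 1, 2, 3, 4, 5, 5, 6, 7, 8, 9, 10
  i=11: 1, 2, 3, 4, 5, 6, 7, 8, 9, 10, 11

hence w(1..11) = (1, 4, 8, 9, 10, 5, 3, 7, 2, 11, 6).

D(w) has 23 cells with 5 SE-corners; essential set:

[(5, 7, 2), (6, 3, 1), (8, 2, 1), (8, 6, 4), (10, 6, 5)]


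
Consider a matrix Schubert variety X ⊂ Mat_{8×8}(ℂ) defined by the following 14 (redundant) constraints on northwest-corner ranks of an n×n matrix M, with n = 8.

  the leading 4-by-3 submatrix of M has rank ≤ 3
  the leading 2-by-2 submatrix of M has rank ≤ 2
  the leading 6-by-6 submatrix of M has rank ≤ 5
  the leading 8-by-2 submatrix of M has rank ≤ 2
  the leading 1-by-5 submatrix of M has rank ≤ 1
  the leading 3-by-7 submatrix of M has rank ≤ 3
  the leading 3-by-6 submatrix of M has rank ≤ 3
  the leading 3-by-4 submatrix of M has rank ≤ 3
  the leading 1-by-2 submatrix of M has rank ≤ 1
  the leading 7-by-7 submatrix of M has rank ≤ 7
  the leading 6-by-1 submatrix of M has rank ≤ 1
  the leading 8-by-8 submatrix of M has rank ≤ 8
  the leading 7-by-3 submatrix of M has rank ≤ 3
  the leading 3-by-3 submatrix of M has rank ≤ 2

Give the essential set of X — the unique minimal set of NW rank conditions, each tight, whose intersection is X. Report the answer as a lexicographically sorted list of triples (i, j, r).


Computing R[i][j] = min implied NW-rank bound (n=8, 14 conditions):

  1  1  1  1  1  1  1  1
  1  2  2  2  2  2  2  2
  1  2  2  3  3  3  3  3
  1  2  3  4  4  4  4  4
  1  2  3  4  5  5  5  5
  1  2  3  4  5  5  6  6
  1  2  3  4  5  6  7  7
  1  2  3  4  5  6  7  8

giving w = (1, 2, 4, 3, 5, 7, 6, 8) via Δ²R.

Rothe diagram D(w) (2 cells), 2 SE-corners (essential conditions):

[(3, 3, 2), (6, 6, 5)]


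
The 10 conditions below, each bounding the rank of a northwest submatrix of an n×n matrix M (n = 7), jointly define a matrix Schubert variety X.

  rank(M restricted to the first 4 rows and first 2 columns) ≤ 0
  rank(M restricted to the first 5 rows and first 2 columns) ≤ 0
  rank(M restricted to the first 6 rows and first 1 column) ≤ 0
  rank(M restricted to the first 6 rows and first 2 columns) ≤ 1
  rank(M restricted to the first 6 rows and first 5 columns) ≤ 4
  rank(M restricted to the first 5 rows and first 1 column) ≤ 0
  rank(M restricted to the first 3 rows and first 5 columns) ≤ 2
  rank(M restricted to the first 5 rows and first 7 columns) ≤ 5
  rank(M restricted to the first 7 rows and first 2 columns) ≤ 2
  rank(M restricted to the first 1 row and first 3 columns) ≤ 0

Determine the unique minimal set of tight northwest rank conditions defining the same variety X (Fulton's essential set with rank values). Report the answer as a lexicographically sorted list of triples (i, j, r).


Computing R[i][j] = min implied NW-rank bound (n=7, 10 conditions):

  row 1: 0 0 0 1 1 1 1
  row 2: 0 0 1 2 2 2 2
  row 3: 0 0 1 2 2 3 3
  row 4: 0 0 1 2 3 4 4
  row 5: 0 0 1 2 3 4 5
  row 6: 0 1 2 3 4 5 6
  row 7: 1 2 3 4 5 6 7

hence w(1..7) = (4, 3, 6, 5, 7, 2, 1).

|D(w)|=13, |Ess(w)|=4:

[(1, 3, 0), (3, 5, 2), (5, 2, 0), (6, 1, 0)]


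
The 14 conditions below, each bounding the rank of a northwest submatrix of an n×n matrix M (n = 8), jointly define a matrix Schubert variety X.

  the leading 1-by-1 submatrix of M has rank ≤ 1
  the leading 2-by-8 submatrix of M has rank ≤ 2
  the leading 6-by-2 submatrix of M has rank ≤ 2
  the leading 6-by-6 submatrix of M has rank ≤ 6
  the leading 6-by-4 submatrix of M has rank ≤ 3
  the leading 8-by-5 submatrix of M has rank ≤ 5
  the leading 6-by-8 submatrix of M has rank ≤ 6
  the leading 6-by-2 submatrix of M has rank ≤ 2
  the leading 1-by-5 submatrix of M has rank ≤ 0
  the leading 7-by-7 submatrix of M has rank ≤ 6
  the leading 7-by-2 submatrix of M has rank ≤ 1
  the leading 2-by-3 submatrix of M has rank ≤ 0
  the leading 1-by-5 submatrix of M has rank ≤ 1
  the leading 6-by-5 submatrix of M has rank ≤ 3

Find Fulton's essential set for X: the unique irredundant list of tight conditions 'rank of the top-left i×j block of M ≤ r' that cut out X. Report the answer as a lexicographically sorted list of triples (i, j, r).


Propagating the 14 rank bounds to every northwest block:

  0, 0, 0, 0, 0, 1, 1, 1
  0, 0, 0, 1, 1, 2, 2, 2
  1, 1, 1, 2, 2, 3, 3, 3
  1, 1, 2, 3, 3, 4, 4, 4
  1, 1, 2, 3, 3, 4, 5, 5
  1, 1, 2, 3, 3, 4, 5, 6
  1, 1, 2, 3, 4, 5, 6, 7
  1, 2, 3, 4, 5, 6, 7, 8

so w = (6, 4, 1, 3, 7, 8, 5, 2).

Rothe diagram D(w) (14 cells), 4 SE-corners (essential conditions):

[(1, 5, 0), (2, 3, 0), (6, 5, 3), (7, 2, 1)]


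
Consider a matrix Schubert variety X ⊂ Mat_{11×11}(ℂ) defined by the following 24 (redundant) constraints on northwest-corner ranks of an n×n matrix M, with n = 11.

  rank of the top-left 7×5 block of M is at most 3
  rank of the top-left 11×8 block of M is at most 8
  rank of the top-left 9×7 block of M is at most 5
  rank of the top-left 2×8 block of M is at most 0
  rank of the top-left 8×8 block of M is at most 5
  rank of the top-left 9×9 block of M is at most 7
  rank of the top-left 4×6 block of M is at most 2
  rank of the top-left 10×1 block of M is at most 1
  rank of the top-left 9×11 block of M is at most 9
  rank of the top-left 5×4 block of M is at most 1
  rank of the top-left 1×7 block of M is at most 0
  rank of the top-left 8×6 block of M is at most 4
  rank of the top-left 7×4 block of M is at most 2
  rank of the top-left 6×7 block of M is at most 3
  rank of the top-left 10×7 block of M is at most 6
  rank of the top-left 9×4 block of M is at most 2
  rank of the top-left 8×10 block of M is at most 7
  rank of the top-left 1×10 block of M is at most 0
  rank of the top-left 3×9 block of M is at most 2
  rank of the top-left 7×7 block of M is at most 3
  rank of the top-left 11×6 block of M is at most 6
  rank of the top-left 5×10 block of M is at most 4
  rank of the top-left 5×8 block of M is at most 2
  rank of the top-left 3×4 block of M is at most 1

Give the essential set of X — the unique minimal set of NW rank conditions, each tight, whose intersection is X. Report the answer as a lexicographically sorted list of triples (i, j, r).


The tightest implied rank at each (i,j), from the 24 conditions:

  row 1: 0  0  0  0  0  0  0  0  0  0  1
  row 2: 0  0  0  0  0  0  0  0  1  1  2
  row 3: 1  1  1  1  1  1  1  1  2  2  3
  row 4: 1  1  1  1  2  2  2  2  3  3  4
  row 5: 1  1  1  1  2  2  2  2  3  4  5
  row 6: 1  2  2  2  3  3  3  3  4  5  6
  row 7: 1  2  2  2  3  3  3  4  5  6  7
  row 8: 1  2  2  2  3  4  4  5  6  7  8
  row 9: 1  2  2  2  3  4  5  6  7  8  9
  row 10: 1  2  3  3  4  5  6  7  8  9  10
  row 11: 1  2  3  4  5  6  7  8  9  10  11

giving w = (11, 9, 1, 5, 10, 2, 8, 6, 7, 3, 4) via Δ²R.

|D(w)|=35, |Ess(w)|=6:

[(1, 10, 0), (2, 8, 0), (5, 4, 1), (5, 8, 2), (7, 7, 3), (9, 4, 2)]


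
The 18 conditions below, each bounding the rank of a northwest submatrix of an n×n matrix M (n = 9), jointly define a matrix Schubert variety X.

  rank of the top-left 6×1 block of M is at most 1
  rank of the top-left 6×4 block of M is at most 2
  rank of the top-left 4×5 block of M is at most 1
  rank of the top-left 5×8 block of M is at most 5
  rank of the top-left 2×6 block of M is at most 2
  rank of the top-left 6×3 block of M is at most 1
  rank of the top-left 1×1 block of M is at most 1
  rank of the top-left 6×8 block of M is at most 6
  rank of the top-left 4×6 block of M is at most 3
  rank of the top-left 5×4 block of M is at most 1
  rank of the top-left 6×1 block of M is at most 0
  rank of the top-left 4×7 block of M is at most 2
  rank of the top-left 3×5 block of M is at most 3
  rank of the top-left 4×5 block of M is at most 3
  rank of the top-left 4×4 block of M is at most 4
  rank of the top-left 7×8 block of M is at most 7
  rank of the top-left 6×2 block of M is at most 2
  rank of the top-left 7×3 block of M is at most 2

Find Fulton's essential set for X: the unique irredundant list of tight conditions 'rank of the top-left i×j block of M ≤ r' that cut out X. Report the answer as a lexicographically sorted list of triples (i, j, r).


Recovering R(i,j) via the rank-extension bound from the 18 conditions:

  i=1: 0 1 1 1 1 1 1 1 1
  i=2: 0 1 1 1 1 2 2 2 2
  i=3: 0 1 1 1 1 2 2 3 3
  i=4: 0 1 1 1 1 2 2 3 4
  i=5: 0 1 1 1 2 3 3 4 5
  i=6: 0 1 1 2 3 4 4 5 6
  i=7: 1 2 2 3 4 5 5 6 7
  i=8: 1 2 3 4 5 6 6 7 8
  i=9: 1 2 3 4 5 6 7 8 9

the unique w with this rank table is (2, 6, 8, 9, 5, 4, 1, 3, 7).

D(w) has 20 cells with 5 SE-corners; essential set:

[(4, 5, 1), (4, 7, 2), (5, 4, 1), (6, 1, 0), (6, 3, 1)]


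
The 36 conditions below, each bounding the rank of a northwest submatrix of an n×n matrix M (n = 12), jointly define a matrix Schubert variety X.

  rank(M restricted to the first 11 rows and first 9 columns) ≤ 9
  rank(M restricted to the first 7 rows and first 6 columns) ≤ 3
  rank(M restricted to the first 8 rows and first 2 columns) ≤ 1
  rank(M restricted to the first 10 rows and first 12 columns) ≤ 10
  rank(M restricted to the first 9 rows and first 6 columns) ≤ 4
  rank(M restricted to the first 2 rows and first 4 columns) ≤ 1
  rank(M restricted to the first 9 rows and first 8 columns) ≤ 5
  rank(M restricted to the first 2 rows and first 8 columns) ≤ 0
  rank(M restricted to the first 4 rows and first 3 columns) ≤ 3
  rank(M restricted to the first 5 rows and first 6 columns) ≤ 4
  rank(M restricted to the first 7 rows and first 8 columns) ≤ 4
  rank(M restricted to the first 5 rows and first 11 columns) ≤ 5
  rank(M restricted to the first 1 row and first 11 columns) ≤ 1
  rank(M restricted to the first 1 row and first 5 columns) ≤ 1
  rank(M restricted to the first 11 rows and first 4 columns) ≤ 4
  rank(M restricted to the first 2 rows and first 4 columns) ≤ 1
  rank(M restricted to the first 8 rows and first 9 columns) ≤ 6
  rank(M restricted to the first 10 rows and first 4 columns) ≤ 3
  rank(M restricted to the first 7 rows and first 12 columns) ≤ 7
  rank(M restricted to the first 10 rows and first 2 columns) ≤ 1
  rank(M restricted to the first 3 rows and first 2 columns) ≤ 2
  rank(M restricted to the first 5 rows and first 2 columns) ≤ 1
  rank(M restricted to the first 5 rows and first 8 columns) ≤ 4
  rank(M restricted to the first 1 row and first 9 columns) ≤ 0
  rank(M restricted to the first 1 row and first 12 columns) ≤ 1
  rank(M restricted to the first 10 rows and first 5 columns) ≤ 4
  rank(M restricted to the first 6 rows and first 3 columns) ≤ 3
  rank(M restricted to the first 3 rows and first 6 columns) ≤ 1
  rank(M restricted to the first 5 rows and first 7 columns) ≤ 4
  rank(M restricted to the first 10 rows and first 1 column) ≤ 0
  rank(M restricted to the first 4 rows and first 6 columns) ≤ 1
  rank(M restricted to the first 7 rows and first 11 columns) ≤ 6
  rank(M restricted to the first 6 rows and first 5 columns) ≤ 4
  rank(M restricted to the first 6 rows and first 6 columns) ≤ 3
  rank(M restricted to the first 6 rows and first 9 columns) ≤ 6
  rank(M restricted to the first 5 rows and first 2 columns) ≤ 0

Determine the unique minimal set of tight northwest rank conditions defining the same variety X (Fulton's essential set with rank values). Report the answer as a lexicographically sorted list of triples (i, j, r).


Propagating the 36 rank bounds to every northwest block:

  R[1]: 0, 0, 0, 0, 0, 0, 0, 0, 0, 1, 1, 1
  R[2]: 0, 0, 0, 0, 0, 0, 0, 0, 1, 2, 2, 2
  R[3]: 0, 0, 1, 1, 1, 1, 1, 1, 2, 3, 3, 3
  R[4]: 0, 0, 1, 1, 1, 1, 2, 2, 3, 4, 4, 4
  R[5]: 0, 0, 1, 2, 2, 2, 3, 3, 4, 5, 5, 5
  R[6]: 0, 1, 2, 3, 3, 3, 4, 4, 5, 6, 6, 6
  R[7]: 0, 1, 2, 3, 3, 3, 4, 4, 5, 6, 6, 7
  R[8]: 0, 1, 2, 3, 4, 4, 5, 5, 6, 7, 7, 8
  R[9]: 0, 1, 2, 3, 4, 4, 5, 5, 6, 7, 8, 9
  R[10]: 0, 1, 2, 3, 4, 5, 6, 6, 7, 8, 9, 10
  R[11]: 1, 2, 3, 4, 5, 6, 7, 7, 8, 9, 10, 11
  R[12]: 1, 2, 3, 4, 5, 6, 7, 8, 9, 10, 11, 12

reading off 1-entries of Δ²R: w = (10, 9, 3, 7, 4, 2, 12, 5, 11, 6, 1, 8).

10 SE-corners of the 37-cell Rothe diagram give Ess(w):

[(1, 9, 0), (2, 8, 0), (4, 6, 1), (5, 2, 0), (7, 6, 3), (7, 8, 4), (7, 11, 6), (9, 6, 4), (9, 8, 5), (10, 1, 0)]


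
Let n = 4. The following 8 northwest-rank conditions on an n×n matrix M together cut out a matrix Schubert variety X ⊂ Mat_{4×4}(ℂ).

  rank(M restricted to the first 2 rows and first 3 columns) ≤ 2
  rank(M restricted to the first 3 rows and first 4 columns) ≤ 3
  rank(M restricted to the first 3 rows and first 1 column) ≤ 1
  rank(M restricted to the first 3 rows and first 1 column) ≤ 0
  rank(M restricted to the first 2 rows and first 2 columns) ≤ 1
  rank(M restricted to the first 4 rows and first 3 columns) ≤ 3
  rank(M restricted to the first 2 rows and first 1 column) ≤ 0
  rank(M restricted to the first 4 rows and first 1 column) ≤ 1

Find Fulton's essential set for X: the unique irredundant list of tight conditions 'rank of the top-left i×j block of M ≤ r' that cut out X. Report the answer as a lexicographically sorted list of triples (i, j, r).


Computing R[i][j] = min implied NW-rank bound (n=4, 8 conditions):

  0 1 1 1
  0 1 2 2
  0 1 2 3
  1 2 3 4

so w = (2, 3, 4, 1).

ℓ(w)=3; the 1 essential cell (i,j,r):

[(3, 1, 0)]


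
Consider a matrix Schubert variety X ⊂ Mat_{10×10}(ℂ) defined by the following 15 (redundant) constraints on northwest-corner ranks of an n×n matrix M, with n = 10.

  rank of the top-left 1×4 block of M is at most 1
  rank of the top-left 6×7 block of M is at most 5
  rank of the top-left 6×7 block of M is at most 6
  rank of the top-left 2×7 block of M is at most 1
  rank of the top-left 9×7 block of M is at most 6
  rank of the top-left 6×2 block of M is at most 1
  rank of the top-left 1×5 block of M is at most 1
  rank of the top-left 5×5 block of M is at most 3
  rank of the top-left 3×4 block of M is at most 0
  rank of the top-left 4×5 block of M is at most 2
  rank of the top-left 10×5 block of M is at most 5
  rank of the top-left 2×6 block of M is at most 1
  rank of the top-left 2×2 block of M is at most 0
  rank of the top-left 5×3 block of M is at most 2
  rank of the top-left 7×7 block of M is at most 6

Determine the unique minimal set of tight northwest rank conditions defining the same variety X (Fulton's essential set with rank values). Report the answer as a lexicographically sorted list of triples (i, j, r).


Propagating the 15 rank bounds to every northwest block:

  R[1]: 0 | 0 | 0 | 0 | 1 | 1 | 1 | 1 | 1 | 1
  R[2]: 0 | 0 | 0 | 0 | 1 | 1 | 1 | 2 | 2 | 2
  R[3]: 0 | 0 | 0 | 0 | 1 | 2 | 2 | 3 | 3 | 3
  R[4]: 1 | 1 | 1 | 1 | 2 | 3 | 3 | 4 | 4 | 4
  R[5]: 1 | 1 | 2 | 2 | 3 | 4 | 4 | 5 | 5 | 5
  R[6]: 1 | 1 | 2 | 3 | 4 | 5 | 5 | 6 | 6 | 6
  R[7]: 1 | 2 | 3 | 4 | 5 | 6 | 6 | 7 | 7 | 7
  R[8]: 1 | 2 | 3 | 4 | 5 | 6 | 6 | 7 | 8 | 8
  R[9]: 1 | 2 | 3 | 4 | 5 | 6 | 6 | 7 | 8 | 9
  R[10]: 1 | 2 | 3 | 4 | 5 | 6 | 7 | 8 | 9 | 10

reading off 1-entries of Δ²R: w = (5, 8, 6, 1, 3, 4, 2, 9, 10, 7).

Rothe diagram D(w) (18 cells), 4 SE-corners (essential conditions):

[(2, 7, 1), (3, 4, 0), (6, 2, 1), (9, 7, 6)]


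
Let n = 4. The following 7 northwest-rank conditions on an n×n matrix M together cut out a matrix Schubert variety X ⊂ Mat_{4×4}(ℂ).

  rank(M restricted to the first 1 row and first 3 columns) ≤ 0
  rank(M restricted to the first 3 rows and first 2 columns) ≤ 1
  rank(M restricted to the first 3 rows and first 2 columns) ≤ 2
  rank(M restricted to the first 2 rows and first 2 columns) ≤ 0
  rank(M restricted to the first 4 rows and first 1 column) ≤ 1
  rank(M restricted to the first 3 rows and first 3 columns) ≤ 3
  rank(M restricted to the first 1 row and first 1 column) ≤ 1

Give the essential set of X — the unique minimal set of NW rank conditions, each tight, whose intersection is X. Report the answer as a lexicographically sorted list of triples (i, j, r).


Computing R[i][j] = min implied NW-rank bound (n=4, 7 conditions):

  0 0 0 1
  0 0 1 2
  1 1 2 3
  1 2 3 4

so w = (4, 3, 1, 2).

ℓ(w)=5; the 2 essential cells (i,j,r):

[(1, 3, 0), (2, 2, 0)]


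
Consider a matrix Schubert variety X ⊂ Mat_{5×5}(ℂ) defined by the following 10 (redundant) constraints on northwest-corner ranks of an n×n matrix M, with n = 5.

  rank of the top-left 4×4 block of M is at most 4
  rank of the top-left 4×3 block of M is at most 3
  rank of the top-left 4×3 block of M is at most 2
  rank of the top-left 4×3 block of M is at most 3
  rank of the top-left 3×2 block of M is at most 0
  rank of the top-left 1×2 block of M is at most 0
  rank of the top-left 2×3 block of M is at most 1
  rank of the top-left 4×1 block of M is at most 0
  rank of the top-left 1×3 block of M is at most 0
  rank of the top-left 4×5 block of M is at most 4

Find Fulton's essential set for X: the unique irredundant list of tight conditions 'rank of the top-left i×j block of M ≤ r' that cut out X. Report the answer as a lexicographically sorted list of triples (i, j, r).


Recovering R(i,j) via the rank-extension bound from the 10 conditions:

  i=1: 0, 0, 0, 1, 1
  i=2: 0, 0, 1, 2, 2
  i=3: 0, 0, 1, 2, 3
  i=4: 0, 1, 2, 3, 4
  i=5: 1, 2, 3, 4, 5

so w = (4, 3, 5, 2, 1).

D(w) has 8 cells with 3 SE-corners; essential set:

[(1, 3, 0), (3, 2, 0), (4, 1, 0)]


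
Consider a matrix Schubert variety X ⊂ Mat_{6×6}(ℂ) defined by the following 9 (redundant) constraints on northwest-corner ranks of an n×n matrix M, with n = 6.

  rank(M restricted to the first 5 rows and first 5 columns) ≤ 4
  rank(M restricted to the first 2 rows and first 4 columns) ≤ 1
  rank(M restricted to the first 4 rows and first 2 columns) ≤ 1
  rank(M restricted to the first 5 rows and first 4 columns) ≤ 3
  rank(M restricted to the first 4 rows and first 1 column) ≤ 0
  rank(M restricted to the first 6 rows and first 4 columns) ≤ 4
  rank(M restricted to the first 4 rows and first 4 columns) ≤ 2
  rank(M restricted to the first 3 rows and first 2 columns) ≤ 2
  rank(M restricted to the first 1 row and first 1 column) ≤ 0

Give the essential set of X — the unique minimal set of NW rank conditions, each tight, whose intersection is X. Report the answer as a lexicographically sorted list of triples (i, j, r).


Propagating the 9 rank bounds to every northwest block:

  0  1  1  1  1  1
  0  1  1  1  2  2
  0  1  2  2  3  3
  0  1  2  2  3  4
  1  2  3  3  4  5
  1  2  3  4  5  6

second differences of R give the permutation w = (2, 5, 3, 6, 1, 4).

|D(w)|=7, |Ess(w)|=3:

[(2, 4, 1), (4, 1, 0), (4, 4, 2)]


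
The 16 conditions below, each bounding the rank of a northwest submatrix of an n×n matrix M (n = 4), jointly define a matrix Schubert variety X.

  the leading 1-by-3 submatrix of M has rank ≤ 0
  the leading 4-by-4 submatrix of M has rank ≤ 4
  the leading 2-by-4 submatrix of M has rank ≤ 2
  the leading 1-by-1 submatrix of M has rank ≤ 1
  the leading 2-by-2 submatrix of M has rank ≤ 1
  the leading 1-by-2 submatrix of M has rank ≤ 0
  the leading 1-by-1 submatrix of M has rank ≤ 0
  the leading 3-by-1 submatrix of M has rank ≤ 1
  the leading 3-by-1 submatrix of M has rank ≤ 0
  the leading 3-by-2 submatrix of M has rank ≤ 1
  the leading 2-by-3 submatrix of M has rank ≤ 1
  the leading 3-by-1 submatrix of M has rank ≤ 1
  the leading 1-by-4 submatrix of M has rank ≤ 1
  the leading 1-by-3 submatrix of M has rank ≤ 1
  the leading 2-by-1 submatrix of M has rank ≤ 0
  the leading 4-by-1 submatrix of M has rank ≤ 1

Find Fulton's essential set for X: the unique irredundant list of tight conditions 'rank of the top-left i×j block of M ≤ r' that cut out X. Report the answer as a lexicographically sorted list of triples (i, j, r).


Recovering R(i,j) via the rank-extension bound from the 16 conditions:

  row 1: 0  0  0  1
  row 2: 0  1  1  2
  row 3: 0  1  2  3
  row 4: 1  2  3  4

so w = (4, 2, 3, 1).

Rothe diagram D(w) (5 cells), 2 SE-corners (essential conditions):

[(1, 3, 0), (3, 1, 0)]


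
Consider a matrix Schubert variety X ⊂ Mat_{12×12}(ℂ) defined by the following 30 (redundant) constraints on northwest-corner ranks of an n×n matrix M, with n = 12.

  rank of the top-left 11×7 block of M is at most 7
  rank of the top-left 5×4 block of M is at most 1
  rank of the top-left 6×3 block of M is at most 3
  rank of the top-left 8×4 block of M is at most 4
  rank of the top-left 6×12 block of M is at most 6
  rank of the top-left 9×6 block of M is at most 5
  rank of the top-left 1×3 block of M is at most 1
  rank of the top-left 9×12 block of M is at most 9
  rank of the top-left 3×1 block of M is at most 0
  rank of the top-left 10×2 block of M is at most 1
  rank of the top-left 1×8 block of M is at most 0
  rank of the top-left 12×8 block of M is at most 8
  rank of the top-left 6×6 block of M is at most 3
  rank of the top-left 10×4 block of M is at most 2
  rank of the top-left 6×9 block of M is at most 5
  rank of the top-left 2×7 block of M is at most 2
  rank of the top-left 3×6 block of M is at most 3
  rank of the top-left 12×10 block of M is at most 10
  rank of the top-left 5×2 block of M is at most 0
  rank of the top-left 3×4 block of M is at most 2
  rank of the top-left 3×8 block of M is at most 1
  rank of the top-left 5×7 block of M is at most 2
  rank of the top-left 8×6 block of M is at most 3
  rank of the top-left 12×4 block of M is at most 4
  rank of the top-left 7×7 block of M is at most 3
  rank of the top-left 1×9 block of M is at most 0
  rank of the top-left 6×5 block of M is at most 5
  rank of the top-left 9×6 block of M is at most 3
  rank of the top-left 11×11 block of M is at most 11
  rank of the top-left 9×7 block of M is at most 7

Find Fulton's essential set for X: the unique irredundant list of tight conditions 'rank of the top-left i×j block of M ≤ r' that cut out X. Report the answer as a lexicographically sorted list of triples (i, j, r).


Rank table r_w(12×12) implied by the 30 constraints:

  R[1]: 0 0 0 0 0 0 0 0 0 1 1 1
  R[2]: 0 0 1 1 1 1 1 1 1 2 2 2
  R[3]: 0 0 1 1 1 1 1 1 2 3 3 3
  R[4]: 0 0 1 1 2 2 2 2 3 4 4 4
  R[5]: 0 0 1 1 2 2 2 3 4 5 5 5
  R[6]: 1 1 2 2 3 3 3 4 5 6 6 6
  R[7]: 1 1 2 2 3 3 3 4 5 6 7 7
  R[8]: 1 1 2 2 3 3 4 5 6 7 8 8
  R[9]: 1 1 2 2 3 3 4 5 6 7 8 9
  R[10]: 1 1 2 2 3 4 5 6 7 8 9 10
  R[11]: 1 2 3 3 4 5 6 7 8 9 10 11
  R[12]: 1 2 3 4 5 6 7 8 9 10 11 12

so w = (10, 3, 9, 5, 8, 1, 11, 7, 12, 6, 2, 4).

Fulton essential set (9 of the 38 Rothe cells):

[(1, 9, 0), (3, 8, 1), (5, 2, 0), (5, 4, 1), (5, 7, 2), (7, 7, 3), (9, 6, 3), (10, 2, 1), (10, 4, 2)]


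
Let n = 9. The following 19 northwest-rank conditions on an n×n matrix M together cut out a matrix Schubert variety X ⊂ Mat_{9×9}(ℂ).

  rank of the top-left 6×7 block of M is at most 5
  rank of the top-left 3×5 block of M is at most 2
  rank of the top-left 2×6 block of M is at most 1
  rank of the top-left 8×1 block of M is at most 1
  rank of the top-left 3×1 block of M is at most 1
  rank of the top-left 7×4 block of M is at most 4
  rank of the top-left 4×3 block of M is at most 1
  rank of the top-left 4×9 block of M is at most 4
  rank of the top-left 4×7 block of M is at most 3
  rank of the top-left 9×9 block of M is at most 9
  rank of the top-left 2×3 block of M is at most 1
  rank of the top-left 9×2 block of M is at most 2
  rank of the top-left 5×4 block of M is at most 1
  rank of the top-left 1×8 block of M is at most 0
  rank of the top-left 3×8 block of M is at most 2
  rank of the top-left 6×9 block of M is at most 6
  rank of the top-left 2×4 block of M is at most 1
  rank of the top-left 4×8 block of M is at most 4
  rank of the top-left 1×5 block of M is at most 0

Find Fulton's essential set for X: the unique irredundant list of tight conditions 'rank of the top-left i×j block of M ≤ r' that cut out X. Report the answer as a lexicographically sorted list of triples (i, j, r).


The tightest implied rank at each (i,j), from the 19 conditions:

  0 | 0 | 0 | 0 | 0 | 0 | 0 | 0 | 1
  1 | 1 | 1 | 1 | 1 | 1 | 1 | 1 | 2
  1 | 1 | 1 | 1 | 2 | 2 | 2 | 2 | 3
  1 | 1 | 1 | 1 | 2 | 3 | 3 | 3 | 4
  1 | 1 | 1 | 1 | 2 | 3 | 4 | 4 | 5
  1 | 2 | 2 | 2 | 3 | 4 | 5 | 5 | 6
  1 | 2 | 3 | 3 | 4 | 5 | 6 | 6 | 7
  1 | 2 | 3 | 4 | 5 | 6 | 7 | 7 | 8
  1 | 2 | 3 | 4 | 5 | 6 | 7 | 8 | 9

hence w(1..9) = (9, 1, 5, 6, 7, 2, 3, 4, 8).

ℓ(w)=17; the 2 essential cells (i,j,r):

[(1, 8, 0), (5, 4, 1)]


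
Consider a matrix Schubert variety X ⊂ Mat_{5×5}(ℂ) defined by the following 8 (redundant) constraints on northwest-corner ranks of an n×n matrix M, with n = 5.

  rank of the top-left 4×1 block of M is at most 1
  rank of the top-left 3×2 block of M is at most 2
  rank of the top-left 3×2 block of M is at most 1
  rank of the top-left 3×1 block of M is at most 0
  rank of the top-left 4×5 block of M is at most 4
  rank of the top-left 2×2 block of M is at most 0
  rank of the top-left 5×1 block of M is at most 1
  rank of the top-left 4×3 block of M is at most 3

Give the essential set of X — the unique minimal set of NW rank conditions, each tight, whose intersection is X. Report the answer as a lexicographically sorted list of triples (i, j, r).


Computing R[i][j] = min implied NW-rank bound (n=5, 8 conditions):

  0 | 0 | 1 | 1 | 1
  0 | 0 | 1 | 2 | 2
  0 | 1 | 2 | 3 | 3
  1 | 2 | 3 | 4 | 4
  1 | 2 | 3 | 4 | 5

second differences of R give the permutation w = (3, 4, 2, 1, 5).

2 SE-corners of the 5-cell Rothe diagram give Ess(w):

[(2, 2, 0), (3, 1, 0)]


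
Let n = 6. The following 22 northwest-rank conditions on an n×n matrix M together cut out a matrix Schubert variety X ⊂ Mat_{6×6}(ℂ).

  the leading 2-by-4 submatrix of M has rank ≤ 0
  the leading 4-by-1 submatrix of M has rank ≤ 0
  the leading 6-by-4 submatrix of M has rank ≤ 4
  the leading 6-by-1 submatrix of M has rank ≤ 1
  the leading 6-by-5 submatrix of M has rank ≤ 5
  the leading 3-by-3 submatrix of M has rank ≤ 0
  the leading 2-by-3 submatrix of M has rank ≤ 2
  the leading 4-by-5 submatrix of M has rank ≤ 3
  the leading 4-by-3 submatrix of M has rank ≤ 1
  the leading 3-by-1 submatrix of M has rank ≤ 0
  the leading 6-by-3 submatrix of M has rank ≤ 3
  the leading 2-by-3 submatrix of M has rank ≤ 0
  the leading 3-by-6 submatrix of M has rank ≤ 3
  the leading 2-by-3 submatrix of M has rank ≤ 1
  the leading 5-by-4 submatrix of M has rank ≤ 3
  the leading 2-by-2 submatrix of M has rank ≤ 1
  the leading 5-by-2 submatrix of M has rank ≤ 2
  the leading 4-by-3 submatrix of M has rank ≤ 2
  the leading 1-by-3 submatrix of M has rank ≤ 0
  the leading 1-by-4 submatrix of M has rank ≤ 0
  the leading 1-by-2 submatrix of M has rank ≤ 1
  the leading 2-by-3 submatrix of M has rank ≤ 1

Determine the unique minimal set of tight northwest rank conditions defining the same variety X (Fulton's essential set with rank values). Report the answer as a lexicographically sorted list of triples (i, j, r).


The tightest implied rank at each (i,j), from the 22 conditions:

  row 1: 0 | 0 | 0 | 0 | 1 | 1
  row 2: 0 | 0 | 0 | 0 | 1 | 2
  row 3: 0 | 0 | 0 | 1 | 2 | 3
  row 4: 0 | 1 | 1 | 2 | 3 | 4
  row 5: 1 | 2 | 2 | 3 | 4 | 5
  row 6: 1 | 2 | 3 | 4 | 5 | 6

giving w = (5, 6, 4, 2, 1, 3) via Δ²R.

ℓ(w)=12; the 3 essential cells (i,j,r):

[(2, 4, 0), (3, 3, 0), (4, 1, 0)]


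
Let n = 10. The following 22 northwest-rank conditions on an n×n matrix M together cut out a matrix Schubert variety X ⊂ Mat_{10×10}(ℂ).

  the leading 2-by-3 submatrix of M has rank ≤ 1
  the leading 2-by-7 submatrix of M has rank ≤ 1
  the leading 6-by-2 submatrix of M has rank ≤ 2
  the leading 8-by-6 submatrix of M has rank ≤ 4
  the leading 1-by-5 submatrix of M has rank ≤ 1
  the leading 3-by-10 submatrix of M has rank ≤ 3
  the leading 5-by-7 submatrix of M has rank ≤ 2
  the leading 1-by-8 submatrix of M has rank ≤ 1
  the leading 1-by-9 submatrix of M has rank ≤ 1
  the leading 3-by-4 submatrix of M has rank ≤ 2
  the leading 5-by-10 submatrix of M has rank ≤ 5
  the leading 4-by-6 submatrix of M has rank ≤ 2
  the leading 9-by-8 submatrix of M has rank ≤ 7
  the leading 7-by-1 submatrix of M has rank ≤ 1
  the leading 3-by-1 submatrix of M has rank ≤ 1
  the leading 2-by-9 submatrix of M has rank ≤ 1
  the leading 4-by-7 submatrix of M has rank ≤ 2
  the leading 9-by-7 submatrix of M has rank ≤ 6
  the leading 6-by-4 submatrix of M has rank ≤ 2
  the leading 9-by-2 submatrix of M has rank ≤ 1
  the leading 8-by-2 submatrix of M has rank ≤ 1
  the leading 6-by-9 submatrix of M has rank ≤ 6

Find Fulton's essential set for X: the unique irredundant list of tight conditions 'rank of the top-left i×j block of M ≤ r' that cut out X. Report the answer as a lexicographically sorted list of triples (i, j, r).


Recovering R(i,j) via the rank-extension bound from the 22 conditions:

  R[1]: 1 | 1 | 1 | 1 | 1 | 1 | 1 | 1 | 1 | 1
  R[2]: 1 | 1 | 1 | 1 | 1 | 1 | 1 | 1 | 1 | 2
  R[3]: 1 | 1 | 2 | 2 | 2 | 2 | 2 | 2 | 2 | 3
  R[4]: 1 | 1 | 2 | 2 | 2 | 2 | 2 | 3 | 3 | 4
  R[5]: 1 | 1 | 2 | 2 | 2 | 2 | 2 | 3 | 4 | 5
  R[6]: 1 | 1 | 2 | 2 | 3 | 3 | 3 | 4 | 5 | 6
  R[7]: 1 | 1 | 2 | 3 | 4 | 4 | 4 | 5 | 6 | 7
  R[8]: 1 | 1 | 2 | 3 | 4 | 4 | 5 | 6 | 7 | 8
  R[9]: 1 | 1 | 2 | 3 | 4 | 5 | 6 | 7 | 8 | 9
  R[10]: 1 | 2 | 3 | 4 | 5 | 6 | 7 | 8 | 9 | 10

giving w = (1, 10, 3, 8, 9, 5, 4, 7, 6, 2) via Δ²R.

ℓ(w)=25; the 5 essential cells (i,j,r):

[(2, 9, 1), (5, 7, 2), (6, 4, 2), (8, 6, 4), (9, 2, 1)]


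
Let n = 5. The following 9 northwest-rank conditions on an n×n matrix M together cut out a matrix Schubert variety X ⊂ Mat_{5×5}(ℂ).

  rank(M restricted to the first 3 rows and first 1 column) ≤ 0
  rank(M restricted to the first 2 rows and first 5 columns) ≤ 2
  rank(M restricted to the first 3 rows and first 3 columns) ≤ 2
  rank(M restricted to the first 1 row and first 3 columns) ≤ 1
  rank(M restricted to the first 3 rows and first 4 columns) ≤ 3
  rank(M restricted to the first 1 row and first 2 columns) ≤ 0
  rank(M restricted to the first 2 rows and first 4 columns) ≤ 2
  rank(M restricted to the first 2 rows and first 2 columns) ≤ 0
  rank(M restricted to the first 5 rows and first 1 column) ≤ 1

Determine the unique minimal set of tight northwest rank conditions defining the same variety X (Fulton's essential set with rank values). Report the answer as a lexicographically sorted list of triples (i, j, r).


Propagating the 9 rank bounds to every northwest block:

  i=1: 0 0 1 1 1
  i=2: 0 0 1 2 2
  i=3: 0 1 2 3 3
  i=4: 1 2 3 4 4
  i=5: 1 2 3 4 5

reading off 1-entries of Δ²R: w = (3, 4, 2, 1, 5).

|D(w)|=5, |Ess(w)|=2:

[(2, 2, 0), (3, 1, 0)]


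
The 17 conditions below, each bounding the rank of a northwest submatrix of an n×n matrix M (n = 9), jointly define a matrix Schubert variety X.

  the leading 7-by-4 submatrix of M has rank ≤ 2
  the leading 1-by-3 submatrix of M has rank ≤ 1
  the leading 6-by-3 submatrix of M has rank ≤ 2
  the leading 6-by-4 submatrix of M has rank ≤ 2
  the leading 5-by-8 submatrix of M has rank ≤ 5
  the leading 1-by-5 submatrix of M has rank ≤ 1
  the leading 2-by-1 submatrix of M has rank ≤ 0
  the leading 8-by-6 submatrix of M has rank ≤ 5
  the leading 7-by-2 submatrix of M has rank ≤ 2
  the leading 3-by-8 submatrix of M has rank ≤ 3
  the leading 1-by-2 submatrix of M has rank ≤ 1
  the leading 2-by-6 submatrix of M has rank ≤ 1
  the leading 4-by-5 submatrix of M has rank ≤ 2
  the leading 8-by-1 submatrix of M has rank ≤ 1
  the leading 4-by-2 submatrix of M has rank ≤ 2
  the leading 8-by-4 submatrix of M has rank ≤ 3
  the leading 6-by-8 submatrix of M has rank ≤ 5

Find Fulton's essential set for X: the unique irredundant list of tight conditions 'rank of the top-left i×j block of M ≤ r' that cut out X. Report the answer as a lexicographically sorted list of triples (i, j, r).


Recovering R(i,j) via the rank-extension bound from the 17 conditions:

  i=1: 0  1  1  1  1  1  1  1  1
  i=2: 0  1  1  1  1  1  2  2  2
  i=3: 1  2  2  2  2  2  3  3  3
  i=4: 1  2  2  2  2  3  4  4  4
  i=5: 1  2  2  2  3  4  5  5  5
  i=6: 1  2  2  2  3  4  5  5  6
  i=7: 1  2  2  2  3  4  5  6  7
  i=8: 1  2  3  3  4  5  6  7  8
  i=9: 1  2  3  4  5  6  7  8  9

second differences of R give the permutation w = (2, 7, 1, 6, 5, 9, 8, 3, 4).

D(w) has 16 cells with 5 SE-corners; essential set:

[(2, 1, 0), (2, 6, 1), (4, 5, 2), (6, 8, 5), (7, 4, 2)]


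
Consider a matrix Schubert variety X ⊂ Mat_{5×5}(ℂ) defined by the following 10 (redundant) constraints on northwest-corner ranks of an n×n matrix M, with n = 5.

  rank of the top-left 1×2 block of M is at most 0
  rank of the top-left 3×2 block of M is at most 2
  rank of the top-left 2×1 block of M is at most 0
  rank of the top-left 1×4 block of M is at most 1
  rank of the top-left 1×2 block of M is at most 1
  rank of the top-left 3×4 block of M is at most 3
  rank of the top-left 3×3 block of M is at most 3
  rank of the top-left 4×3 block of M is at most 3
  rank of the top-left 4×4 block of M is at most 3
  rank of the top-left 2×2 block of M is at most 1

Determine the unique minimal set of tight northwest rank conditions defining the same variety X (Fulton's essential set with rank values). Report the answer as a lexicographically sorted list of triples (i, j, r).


Recovering R(i,j) via the rank-extension bound from the 10 conditions:

  0 | 0 | 1 | 1 | 1
  0 | 1 | 2 | 2 | 2
  1 | 2 | 3 | 3 | 3
  1 | 2 | 3 | 3 | 4
  1 | 2 | 3 | 4 | 5

second differences of R give the permutation w = (3, 2, 1, 5, 4).

ℓ(w)=4; the 3 essential cells (i,j,r):

[(1, 2, 0), (2, 1, 0), (4, 4, 3)]


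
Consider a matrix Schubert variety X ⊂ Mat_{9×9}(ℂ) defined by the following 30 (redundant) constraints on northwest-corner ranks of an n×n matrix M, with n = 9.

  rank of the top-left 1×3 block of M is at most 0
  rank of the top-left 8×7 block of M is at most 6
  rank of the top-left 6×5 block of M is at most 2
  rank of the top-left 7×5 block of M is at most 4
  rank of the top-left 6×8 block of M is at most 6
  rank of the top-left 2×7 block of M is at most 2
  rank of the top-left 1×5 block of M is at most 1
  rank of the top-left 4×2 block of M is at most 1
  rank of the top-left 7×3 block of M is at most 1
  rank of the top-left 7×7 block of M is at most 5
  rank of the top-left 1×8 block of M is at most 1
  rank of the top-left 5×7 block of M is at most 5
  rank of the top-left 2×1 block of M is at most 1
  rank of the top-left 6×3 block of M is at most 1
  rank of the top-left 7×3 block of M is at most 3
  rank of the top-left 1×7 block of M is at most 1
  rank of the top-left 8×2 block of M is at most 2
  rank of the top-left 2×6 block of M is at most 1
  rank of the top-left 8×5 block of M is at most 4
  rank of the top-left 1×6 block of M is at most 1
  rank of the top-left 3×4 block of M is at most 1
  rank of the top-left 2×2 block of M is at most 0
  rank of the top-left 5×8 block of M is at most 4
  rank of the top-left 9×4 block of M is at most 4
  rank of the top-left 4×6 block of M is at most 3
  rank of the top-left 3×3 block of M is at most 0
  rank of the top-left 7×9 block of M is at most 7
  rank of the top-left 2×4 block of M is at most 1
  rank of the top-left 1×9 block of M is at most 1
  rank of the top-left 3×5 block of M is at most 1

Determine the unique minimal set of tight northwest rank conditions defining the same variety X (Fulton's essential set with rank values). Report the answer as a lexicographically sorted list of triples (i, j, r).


Recovering R(i,j) via the rank-extension bound from the 30 conditions:

  0 | 0 | 0 | 1 | 1 | 1 | 1 | 1 | 1
  0 | 0 | 0 | 1 | 1 | 1 | 2 | 2 | 2
  0 | 0 | 0 | 1 | 1 | 2 | 3 | 3 | 3
  1 | 1 | 1 | 2 | 2 | 3 | 4 | 4 | 4
  1 | 1 | 1 | 2 | 2 | 3 | 4 | 4 | 5
  1 | 1 | 1 | 2 | 2 | 3 | 4 | 5 | 6
  1 | 1 | 1 | 2 | 3 | 4 | 5 | 6 | 7
  1 | 2 | 2 | 3 | 4 | 5 | 6 | 7 | 8
  1 | 2 | 3 | 4 | 5 | 6 | 7 | 8 | 9

so w = (4, 7, 6, 1, 9, 8, 5, 2, 3).

Fulton essential set (6 of the 21 Rothe cells):

[(2, 6, 1), (3, 3, 0), (3, 5, 1), (5, 8, 4), (6, 5, 2), (7, 3, 1)]


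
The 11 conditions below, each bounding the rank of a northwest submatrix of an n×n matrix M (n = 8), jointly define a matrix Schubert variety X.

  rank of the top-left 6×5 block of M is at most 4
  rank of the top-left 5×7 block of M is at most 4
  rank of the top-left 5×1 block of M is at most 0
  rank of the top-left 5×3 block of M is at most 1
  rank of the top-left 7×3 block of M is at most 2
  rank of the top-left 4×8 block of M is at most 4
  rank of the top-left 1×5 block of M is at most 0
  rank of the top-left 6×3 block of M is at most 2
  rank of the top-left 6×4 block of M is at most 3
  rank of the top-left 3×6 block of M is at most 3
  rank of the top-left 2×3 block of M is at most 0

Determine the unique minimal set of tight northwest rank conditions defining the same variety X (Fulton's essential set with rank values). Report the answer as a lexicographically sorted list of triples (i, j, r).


Recovering R(i,j) via the rank-extension bound from the 11 conditions:

  0 | 0 | 0 | 0 | 0 | 1 | 1 | 1
  0 | 0 | 0 | 1 | 1 | 2 | 2 | 2
  0 | 1 | 1 | 2 | 2 | 3 | 3 | 3
  0 | 1 | 1 | 2 | 3 | 4 | 4 | 4
  0 | 1 | 1 | 2 | 3 | 4 | 4 | 5
  1 | 2 | 2 | 3 | 4 | 5 | 5 | 6
  1 | 2 | 2 | 3 | 4 | 5 | 6 | 7
  1 | 2 | 3 | 4 | 5 | 6 | 7 | 8

so w = (6, 4, 2, 5, 8, 1, 7, 3).

ℓ(w)=15; the 6 essential cells (i,j,r):

[(1, 5, 0), (2, 3, 0), (5, 1, 0), (5, 3, 1), (5, 7, 4), (7, 3, 2)]


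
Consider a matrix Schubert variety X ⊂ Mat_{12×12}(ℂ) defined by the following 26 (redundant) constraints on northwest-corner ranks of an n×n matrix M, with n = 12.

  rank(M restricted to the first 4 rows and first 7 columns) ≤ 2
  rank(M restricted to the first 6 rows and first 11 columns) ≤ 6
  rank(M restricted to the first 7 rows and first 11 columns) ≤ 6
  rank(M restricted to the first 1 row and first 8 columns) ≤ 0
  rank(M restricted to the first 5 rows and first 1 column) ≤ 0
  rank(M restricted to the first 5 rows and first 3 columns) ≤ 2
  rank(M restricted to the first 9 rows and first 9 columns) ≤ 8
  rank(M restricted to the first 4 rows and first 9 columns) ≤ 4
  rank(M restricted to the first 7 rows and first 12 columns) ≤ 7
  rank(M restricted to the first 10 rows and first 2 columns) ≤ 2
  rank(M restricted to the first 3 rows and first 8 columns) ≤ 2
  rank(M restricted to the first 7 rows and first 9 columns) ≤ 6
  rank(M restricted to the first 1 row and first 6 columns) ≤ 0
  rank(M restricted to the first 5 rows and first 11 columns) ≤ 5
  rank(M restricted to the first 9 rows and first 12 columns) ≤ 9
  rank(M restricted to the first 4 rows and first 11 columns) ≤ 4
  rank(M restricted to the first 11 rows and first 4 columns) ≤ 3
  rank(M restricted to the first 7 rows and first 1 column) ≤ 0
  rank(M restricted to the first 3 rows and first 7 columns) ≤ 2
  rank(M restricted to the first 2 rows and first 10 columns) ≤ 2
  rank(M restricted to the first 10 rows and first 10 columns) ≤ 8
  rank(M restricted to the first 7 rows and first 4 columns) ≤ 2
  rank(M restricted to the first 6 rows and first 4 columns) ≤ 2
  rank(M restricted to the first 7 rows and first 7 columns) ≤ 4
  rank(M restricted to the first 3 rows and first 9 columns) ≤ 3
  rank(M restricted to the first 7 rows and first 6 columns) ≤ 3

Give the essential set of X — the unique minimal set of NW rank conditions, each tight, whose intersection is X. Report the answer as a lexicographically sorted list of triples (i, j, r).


Propagating the 26 rank bounds to every northwest block:

  i=1: 0  0  0  0  0  0  0  0  1  1  1  1
  i=2: 0  1  1  1  1  1  1  1  2  2  2  2
  i=3: 0  1  2  2  2  2  2  2  3  3  3  3
  i=4: 0  1  2  2  2  2  2  3  4  4  4  4
  i=5: 0  1  2  2  3  3  3  4  5  5  5  5
  i=6: 0  1  2  2  3  3  4  5  6  6  6  6
  i=7: 0  1  2  2  3  3  4  5  6  6  6  7
  i=8: 1  2  3  3  4  4  5  6  7  7  7  8
  i=9: 1  2  3  3  4  5  6  7  8  8  8  9
  i=10: 1  2  3  3  4  5  6  7  8  8  9  10
  i=11: 1  2  3  3  4  5  6  7  8  9  10  11
  i=12: 1  2  3  4  5  6  7  8  9  10  11  12

second differences of R give the permutation w = (9, 2, 3, 8, 5, 7, 12, 1, 6, 11, 10, 4).

D(w) has 29 cells with 8 SE-corners; essential set:

[(1, 8, 0), (4, 7, 2), (7, 1, 0), (7, 4, 2), (7, 6, 3), (7, 11, 6), (10, 10, 8), (11, 4, 3)]
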